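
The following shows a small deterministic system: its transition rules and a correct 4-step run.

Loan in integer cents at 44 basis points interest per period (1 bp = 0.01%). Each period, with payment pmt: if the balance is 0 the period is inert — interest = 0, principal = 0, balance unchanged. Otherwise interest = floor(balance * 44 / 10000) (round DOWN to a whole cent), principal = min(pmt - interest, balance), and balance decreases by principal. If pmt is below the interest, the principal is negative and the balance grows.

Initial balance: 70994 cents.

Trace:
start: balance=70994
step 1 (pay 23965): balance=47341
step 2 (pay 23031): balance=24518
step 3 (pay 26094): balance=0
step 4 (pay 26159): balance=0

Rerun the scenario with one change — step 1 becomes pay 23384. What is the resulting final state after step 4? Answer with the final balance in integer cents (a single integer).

(re-executing from step 1 with the substitution; state before step 1: balance=70994)
step 1 (pay 23384): balance=47922
step 2 (pay 23031): balance=25101
step 3 (pay 26094): balance=0
step 4 (pay 26159): balance=0

0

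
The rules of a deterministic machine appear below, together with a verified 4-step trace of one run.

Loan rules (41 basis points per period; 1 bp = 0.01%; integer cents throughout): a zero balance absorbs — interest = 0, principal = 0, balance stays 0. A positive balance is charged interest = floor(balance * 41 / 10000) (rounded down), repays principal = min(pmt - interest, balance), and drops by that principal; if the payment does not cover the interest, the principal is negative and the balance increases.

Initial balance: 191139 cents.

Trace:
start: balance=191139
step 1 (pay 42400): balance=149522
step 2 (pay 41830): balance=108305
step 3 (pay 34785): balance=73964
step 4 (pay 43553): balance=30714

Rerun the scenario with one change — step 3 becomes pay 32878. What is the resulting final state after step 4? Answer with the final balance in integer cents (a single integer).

(re-executing from step 3 with the substitution; state before step 3: balance=108305)
step 3 (pay 32878): balance=75871
step 4 (pay 43553): balance=32629

32629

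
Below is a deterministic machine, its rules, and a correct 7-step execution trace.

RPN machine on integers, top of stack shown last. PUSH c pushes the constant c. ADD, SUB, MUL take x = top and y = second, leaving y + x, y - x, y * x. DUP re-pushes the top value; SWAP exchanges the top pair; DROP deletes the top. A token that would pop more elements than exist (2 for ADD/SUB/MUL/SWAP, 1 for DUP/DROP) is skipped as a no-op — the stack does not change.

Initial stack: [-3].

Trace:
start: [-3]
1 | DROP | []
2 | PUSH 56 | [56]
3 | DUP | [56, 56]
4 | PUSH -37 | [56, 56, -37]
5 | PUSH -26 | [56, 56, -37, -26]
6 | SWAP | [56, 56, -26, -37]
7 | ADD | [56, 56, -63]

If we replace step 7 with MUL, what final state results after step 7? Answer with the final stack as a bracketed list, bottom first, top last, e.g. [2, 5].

[56, 56, 962]

(re-executing from step 7 with the substitution; state before step 7: [56, 56, -26, -37])
7 | MUL | [56, 56, 962]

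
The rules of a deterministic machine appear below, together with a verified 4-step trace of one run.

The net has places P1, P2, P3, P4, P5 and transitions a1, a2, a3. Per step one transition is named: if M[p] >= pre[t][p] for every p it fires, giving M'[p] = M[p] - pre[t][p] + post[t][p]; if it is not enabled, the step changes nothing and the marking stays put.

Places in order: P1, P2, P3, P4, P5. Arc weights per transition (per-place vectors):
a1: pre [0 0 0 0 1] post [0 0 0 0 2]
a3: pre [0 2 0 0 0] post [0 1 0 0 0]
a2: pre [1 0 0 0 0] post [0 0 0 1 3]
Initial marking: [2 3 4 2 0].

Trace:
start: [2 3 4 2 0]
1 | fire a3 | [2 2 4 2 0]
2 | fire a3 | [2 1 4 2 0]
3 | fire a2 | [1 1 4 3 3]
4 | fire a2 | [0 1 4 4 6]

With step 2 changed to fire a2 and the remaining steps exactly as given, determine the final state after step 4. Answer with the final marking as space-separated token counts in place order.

(re-executing from step 2 with the substitution; state before step 2: [2 2 4 2 0])
2 | fire a2 | [1 2 4 3 3]
3 | fire a2 | [0 2 4 4 6]
4 | fire a2 | [0 2 4 4 6]

0 2 4 4 6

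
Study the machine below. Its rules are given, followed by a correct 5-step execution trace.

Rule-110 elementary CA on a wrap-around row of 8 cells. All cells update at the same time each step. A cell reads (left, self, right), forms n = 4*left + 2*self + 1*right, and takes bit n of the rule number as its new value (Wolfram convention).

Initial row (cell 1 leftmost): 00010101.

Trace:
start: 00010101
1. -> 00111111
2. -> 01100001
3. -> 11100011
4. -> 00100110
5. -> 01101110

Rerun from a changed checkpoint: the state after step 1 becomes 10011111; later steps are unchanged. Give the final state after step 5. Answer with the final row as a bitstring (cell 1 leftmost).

state after step 1 := 10011111
2. -> 10110000
3. -> 11110001
4. -> 00010011
5. -> 00110111

00110111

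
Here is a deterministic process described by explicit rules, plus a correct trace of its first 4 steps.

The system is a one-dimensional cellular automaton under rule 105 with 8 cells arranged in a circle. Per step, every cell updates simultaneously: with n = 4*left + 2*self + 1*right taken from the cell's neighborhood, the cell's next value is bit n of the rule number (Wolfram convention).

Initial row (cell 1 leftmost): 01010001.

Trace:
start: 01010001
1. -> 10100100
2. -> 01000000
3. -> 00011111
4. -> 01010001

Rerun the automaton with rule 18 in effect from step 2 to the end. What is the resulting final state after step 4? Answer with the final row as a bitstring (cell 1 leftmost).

00010001

(re-executing steps 2..4 under rule 18; state before step 2: 10100100)
2. -> 00011011
3. -> 10100000
4. -> 00010001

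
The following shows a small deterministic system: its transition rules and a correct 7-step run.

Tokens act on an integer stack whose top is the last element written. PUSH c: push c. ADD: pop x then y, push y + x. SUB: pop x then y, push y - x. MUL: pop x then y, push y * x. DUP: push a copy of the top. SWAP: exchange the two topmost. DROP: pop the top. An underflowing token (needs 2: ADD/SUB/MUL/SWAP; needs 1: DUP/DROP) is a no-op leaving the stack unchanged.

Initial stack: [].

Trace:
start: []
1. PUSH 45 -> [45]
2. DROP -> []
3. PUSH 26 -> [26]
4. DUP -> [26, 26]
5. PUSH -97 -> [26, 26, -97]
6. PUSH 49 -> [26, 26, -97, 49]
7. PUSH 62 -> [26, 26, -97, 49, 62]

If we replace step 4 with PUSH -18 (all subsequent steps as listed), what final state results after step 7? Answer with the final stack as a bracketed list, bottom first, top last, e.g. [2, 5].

[26, -18, -97, 49, 62]

(re-executing from step 4 with the substitution; state before step 4: [26])
4. PUSH -18 -> [26, -18]
5. PUSH -97 -> [26, -18, -97]
6. PUSH 49 -> [26, -18, -97, 49]
7. PUSH 62 -> [26, -18, -97, 49, 62]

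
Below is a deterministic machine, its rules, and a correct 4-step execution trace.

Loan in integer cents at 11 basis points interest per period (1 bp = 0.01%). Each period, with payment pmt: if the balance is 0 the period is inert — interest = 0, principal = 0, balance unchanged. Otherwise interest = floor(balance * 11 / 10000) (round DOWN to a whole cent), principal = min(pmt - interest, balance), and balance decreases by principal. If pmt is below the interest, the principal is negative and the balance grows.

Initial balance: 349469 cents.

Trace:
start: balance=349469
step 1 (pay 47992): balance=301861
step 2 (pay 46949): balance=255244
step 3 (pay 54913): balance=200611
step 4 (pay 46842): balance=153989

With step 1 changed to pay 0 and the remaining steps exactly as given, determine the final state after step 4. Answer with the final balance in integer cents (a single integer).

(re-executing from step 1 with the substitution; state before step 1: balance=349469)
step 1 (pay 0): balance=349853
step 2 (pay 46949): balance=303288
step 3 (pay 54913): balance=248708
step 4 (pay 46842): balance=202139

202139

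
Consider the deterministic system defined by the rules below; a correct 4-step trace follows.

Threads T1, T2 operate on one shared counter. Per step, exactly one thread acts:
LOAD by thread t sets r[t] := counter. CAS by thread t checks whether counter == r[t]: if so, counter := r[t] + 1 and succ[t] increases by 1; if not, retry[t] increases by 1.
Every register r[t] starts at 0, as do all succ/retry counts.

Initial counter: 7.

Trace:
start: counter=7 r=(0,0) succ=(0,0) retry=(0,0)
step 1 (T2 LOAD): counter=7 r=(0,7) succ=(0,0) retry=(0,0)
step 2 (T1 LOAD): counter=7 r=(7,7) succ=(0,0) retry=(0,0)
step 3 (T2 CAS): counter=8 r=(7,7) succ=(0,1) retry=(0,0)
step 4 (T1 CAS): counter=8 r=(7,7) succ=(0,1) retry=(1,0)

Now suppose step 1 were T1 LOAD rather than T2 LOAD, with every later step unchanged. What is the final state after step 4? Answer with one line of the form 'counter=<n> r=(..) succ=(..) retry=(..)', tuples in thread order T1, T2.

(re-executing from step 1 with the substitution; state before step 1: counter=7 r=(0,0) succ=(0,0) retry=(0,0))
step 1 (T1 LOAD): counter=7 r=(7,0) succ=(0,0) retry=(0,0)
step 2 (T1 LOAD): counter=7 r=(7,0) succ=(0,0) retry=(0,0)
step 3 (T2 CAS): counter=7 r=(7,0) succ=(0,0) retry=(0,1)
step 4 (T1 CAS): counter=8 r=(7,0) succ=(1,0) retry=(0,1)

counter=8 r=(7,0) succ=(1,0) retry=(0,1)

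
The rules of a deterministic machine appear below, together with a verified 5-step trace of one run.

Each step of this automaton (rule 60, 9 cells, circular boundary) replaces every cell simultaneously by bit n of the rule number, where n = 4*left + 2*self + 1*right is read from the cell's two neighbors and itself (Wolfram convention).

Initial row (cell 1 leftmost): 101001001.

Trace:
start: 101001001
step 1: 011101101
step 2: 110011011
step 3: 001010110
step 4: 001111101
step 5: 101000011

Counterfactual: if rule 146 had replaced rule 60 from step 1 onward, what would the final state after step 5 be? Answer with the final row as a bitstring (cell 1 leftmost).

(re-executing steps 1..5 under rule 146; state before step 1: 101001001)
step 1: 000110110
step 2: 001000001
step 3: 110100010
step 4: 000010100
step 5: 000100010

000100010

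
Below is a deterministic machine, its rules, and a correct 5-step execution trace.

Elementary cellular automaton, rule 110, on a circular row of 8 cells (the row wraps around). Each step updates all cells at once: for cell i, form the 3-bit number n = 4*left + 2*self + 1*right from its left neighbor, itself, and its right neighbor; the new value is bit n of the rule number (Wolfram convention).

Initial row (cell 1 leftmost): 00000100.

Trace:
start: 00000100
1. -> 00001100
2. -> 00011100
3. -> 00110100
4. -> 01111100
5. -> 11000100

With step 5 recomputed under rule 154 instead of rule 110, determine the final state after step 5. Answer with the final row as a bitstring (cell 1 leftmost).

(re-executing step 5 under rule 154; state before step 5: 01111100)
5. -> 11111010

11111010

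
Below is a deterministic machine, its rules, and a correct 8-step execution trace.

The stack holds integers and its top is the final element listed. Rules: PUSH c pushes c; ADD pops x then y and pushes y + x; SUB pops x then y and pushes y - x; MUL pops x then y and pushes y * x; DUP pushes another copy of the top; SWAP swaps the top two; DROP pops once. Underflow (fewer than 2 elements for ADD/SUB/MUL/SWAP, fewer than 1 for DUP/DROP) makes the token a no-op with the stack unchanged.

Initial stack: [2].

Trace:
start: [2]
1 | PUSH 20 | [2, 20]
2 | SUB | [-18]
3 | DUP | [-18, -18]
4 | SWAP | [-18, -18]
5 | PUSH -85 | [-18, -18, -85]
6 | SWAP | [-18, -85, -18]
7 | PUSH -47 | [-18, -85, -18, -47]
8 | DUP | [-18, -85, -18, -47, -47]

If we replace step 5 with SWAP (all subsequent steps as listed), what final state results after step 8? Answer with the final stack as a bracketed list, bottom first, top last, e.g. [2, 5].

[-18, -18, -47, -47]

(re-executing from step 5 with the substitution; state before step 5: [-18, -18])
5 | SWAP | [-18, -18]
6 | SWAP | [-18, -18]
7 | PUSH -47 | [-18, -18, -47]
8 | DUP | [-18, -18, -47, -47]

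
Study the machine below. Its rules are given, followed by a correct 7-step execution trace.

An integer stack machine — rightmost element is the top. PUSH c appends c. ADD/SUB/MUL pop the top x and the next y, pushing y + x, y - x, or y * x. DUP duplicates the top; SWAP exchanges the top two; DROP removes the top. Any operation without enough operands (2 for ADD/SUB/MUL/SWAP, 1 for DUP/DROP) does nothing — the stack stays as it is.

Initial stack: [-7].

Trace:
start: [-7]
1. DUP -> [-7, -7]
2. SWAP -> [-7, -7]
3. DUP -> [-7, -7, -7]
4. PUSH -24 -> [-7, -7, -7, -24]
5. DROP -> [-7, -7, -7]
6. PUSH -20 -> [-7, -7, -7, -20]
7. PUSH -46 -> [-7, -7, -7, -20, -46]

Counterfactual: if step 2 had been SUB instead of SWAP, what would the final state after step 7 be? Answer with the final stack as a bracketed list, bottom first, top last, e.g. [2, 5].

[0, 0, -20, -46]

(re-executing from step 2 with the substitution; state before step 2: [-7, -7])
2. SUB -> [0]
3. DUP -> [0, 0]
4. PUSH -24 -> [0, 0, -24]
5. DROP -> [0, 0]
6. PUSH -20 -> [0, 0, -20]
7. PUSH -46 -> [0, 0, -20, -46]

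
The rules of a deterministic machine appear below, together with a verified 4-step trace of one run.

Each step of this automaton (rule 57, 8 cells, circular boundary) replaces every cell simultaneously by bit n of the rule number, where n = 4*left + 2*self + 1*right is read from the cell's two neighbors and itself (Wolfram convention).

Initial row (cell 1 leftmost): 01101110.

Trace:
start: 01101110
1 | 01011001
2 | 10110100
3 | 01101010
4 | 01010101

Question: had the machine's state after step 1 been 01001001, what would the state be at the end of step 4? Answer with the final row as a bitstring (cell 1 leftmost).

00101001

state after step 1 := 01001001
2 | 10100100
3 | 01010010
4 | 00101001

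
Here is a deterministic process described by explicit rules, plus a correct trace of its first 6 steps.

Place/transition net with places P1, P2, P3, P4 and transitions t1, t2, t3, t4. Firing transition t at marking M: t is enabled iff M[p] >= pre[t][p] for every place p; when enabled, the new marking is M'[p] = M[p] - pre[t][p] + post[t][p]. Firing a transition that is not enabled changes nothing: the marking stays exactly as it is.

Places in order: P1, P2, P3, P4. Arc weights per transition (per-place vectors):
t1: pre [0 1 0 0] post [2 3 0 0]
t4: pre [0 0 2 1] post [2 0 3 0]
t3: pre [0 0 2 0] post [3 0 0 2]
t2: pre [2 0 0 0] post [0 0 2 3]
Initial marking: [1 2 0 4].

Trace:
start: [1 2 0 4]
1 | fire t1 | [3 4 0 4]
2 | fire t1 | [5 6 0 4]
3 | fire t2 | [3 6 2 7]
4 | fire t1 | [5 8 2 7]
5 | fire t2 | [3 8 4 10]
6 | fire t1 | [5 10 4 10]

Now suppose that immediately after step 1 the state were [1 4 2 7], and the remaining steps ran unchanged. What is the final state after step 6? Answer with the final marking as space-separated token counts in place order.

state after step 1 := [1 4 2 7]
2 | fire t1 | [3 6 2 7]
3 | fire t2 | [1 6 4 10]
4 | fire t1 | [3 8 4 10]
5 | fire t2 | [1 8 6 13]
6 | fire t1 | [3 10 6 13]

3 10 6 13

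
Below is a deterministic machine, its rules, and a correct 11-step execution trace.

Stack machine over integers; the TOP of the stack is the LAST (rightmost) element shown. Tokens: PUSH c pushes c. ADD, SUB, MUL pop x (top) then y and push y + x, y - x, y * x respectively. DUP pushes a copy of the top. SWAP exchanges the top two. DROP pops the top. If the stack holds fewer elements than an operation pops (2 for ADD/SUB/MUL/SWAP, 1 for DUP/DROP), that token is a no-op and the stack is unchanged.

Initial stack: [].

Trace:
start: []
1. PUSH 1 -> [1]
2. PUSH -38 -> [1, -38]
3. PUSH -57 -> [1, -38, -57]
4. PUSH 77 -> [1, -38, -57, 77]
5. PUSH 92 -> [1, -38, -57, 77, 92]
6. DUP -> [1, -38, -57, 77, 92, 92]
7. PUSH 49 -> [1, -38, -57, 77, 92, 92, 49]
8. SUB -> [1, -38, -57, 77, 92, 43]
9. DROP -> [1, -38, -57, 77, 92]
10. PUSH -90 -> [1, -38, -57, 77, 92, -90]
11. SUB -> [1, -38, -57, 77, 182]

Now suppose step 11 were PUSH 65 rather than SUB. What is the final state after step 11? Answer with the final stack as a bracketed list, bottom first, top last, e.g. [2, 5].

(re-executing from step 11 with the substitution; state before step 11: [1, -38, -57, 77, 92, -90])
11. PUSH 65 -> [1, -38, -57, 77, 92, -90, 65]

[1, -38, -57, 77, 92, -90, 65]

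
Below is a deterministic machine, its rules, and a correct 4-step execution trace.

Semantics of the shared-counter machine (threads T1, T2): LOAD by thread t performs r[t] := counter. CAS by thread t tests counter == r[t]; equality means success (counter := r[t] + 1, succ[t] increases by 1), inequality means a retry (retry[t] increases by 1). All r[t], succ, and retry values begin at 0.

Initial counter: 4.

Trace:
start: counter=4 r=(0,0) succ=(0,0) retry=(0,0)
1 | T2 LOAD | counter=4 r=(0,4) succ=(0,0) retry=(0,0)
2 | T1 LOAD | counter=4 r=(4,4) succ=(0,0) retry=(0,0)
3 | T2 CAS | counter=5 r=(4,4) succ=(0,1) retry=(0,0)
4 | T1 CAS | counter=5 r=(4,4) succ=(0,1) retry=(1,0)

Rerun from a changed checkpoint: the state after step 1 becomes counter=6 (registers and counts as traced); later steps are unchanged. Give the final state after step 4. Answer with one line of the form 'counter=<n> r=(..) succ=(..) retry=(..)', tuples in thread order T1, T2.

state after step 1 := counter=6 r=(0,4) succ=(0,0) retry=(0,0)
2 | T1 LOAD | counter=6 r=(6,4) succ=(0,0) retry=(0,0)
3 | T2 CAS | counter=6 r=(6,4) succ=(0,0) retry=(0,1)
4 | T1 CAS | counter=7 r=(6,4) succ=(1,0) retry=(0,1)

counter=7 r=(6,4) succ=(1,0) retry=(0,1)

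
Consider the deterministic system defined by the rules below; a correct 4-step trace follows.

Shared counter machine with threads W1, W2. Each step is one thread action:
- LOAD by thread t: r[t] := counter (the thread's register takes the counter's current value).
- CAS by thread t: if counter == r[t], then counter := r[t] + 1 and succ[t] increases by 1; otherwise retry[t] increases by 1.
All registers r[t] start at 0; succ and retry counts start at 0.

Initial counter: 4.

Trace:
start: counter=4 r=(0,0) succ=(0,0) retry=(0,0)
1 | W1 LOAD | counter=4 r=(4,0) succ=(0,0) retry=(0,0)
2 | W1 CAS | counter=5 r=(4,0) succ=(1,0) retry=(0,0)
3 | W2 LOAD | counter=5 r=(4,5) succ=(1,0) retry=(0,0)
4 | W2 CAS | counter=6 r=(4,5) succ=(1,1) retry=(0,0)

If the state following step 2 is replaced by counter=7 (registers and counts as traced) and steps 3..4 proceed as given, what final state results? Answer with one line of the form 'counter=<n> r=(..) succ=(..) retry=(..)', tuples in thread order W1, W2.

state after step 2 := counter=7 r=(4,0) succ=(1,0) retry=(0,0)
3 | W2 LOAD | counter=7 r=(4,7) succ=(1,0) retry=(0,0)
4 | W2 CAS | counter=8 r=(4,7) succ=(1,1) retry=(0,0)

counter=8 r=(4,7) succ=(1,1) retry=(0,0)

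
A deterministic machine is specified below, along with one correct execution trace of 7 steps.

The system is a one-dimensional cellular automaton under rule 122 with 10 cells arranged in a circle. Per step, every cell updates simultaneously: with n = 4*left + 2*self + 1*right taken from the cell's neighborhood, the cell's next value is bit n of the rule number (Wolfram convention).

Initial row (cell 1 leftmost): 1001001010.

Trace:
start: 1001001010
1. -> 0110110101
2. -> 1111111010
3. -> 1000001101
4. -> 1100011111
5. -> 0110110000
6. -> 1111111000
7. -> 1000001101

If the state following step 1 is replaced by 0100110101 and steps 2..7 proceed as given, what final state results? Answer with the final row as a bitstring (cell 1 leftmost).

state after step 1 := 0100110101
2. -> 1011111010
3. -> 0110001101
4. -> 1111011110
5. -> 1001110011
6. -> 1111011110
7. -> 1001110011

1001110011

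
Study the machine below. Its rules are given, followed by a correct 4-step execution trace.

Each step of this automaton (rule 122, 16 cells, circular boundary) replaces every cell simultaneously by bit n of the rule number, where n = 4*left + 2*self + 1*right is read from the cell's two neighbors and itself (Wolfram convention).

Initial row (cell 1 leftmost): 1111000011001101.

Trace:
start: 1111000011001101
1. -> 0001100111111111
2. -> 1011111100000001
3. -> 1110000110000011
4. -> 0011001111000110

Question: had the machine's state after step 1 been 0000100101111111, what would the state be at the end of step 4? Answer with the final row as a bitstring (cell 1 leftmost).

0011100000110110

state after step 1 := 0000100101111111
2. -> 1001011011000001
3. -> 1110111111100011
4. -> 0011100000110110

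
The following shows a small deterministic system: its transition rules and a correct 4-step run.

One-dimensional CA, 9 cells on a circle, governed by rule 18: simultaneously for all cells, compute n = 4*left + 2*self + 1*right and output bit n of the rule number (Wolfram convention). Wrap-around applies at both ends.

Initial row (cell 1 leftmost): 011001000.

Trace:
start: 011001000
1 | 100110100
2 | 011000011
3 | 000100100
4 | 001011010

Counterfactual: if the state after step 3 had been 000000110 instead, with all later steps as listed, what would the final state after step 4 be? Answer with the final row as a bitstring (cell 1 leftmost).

000001001

state after step 3 := 000000110
4 | 000001001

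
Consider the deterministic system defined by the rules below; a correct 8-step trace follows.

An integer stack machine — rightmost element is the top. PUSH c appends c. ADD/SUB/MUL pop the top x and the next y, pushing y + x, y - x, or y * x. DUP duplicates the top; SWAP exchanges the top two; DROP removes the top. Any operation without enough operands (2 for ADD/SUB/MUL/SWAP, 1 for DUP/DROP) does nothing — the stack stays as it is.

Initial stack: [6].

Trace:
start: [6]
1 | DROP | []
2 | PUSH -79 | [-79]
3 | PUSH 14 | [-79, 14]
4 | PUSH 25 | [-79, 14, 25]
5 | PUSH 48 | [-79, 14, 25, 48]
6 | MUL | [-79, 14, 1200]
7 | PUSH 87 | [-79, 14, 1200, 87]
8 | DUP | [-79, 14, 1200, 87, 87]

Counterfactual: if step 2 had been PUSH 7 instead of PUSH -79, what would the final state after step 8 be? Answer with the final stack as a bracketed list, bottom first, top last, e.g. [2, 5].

[7, 14, 1200, 87, 87]

(re-executing from step 2 with the substitution; state before step 2: [])
2 | PUSH 7 | [7]
3 | PUSH 14 | [7, 14]
4 | PUSH 25 | [7, 14, 25]
5 | PUSH 48 | [7, 14, 25, 48]
6 | MUL | [7, 14, 1200]
7 | PUSH 87 | [7, 14, 1200, 87]
8 | DUP | [7, 14, 1200, 87, 87]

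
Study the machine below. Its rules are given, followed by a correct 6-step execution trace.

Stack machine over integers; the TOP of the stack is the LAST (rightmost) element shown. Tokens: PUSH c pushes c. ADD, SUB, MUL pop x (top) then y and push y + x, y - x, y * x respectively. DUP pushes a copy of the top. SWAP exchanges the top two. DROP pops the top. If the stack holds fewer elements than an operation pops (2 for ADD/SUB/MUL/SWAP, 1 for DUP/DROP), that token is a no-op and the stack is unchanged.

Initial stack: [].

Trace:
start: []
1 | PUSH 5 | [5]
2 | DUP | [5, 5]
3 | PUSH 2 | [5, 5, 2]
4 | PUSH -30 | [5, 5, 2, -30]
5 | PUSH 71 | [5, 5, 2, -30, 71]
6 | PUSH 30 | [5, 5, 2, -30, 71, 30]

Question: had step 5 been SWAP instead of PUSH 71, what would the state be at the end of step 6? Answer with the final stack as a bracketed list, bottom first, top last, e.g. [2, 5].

[5, 5, -30, 2, 30]

(re-executing from step 5 with the substitution; state before step 5: [5, 5, 2, -30])
5 | SWAP | [5, 5, -30, 2]
6 | PUSH 30 | [5, 5, -30, 2, 30]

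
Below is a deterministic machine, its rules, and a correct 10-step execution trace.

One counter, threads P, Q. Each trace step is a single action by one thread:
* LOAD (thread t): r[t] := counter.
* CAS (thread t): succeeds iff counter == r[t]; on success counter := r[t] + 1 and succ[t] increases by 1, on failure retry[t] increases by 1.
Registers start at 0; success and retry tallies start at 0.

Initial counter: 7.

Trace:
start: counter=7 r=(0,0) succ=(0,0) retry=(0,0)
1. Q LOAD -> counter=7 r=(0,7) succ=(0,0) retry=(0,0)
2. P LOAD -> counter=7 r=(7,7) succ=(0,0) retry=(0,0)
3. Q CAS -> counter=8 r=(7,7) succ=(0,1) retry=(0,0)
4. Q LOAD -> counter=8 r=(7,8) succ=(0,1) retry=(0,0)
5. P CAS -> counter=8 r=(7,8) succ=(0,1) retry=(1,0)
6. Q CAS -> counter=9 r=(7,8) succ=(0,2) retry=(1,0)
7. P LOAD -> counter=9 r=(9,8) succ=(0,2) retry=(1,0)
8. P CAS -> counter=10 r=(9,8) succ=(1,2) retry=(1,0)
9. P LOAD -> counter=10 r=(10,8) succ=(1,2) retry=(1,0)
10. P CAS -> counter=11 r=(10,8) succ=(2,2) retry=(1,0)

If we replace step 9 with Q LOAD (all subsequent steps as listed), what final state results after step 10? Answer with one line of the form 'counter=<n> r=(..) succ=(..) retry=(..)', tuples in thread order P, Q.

(re-executing from step 9 with the substitution; state before step 9: counter=10 r=(9,8) succ=(1,2) retry=(1,0))
9. Q LOAD -> counter=10 r=(9,10) succ=(1,2) retry=(1,0)
10. P CAS -> counter=10 r=(9,10) succ=(1,2) retry=(2,0)

counter=10 r=(9,10) succ=(1,2) retry=(2,0)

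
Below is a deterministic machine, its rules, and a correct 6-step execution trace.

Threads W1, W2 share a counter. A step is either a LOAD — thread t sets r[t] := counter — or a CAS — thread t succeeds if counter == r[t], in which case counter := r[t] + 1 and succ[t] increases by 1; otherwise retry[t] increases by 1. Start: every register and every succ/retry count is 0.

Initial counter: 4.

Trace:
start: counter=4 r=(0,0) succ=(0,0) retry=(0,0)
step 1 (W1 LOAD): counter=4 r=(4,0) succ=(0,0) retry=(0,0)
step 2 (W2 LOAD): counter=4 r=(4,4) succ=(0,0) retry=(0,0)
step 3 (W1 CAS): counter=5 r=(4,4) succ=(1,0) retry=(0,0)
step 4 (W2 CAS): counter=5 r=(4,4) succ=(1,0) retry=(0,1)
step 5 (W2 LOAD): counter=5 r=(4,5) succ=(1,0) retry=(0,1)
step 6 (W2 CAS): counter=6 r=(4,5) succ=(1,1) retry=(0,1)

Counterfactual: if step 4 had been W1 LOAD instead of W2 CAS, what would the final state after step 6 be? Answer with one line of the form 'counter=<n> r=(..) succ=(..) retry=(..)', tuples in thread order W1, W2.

counter=6 r=(5,5) succ=(1,1) retry=(0,0)

(re-executing from step 4 with the substitution; state before step 4: counter=5 r=(4,4) succ=(1,0) retry=(0,0))
step 4 (W1 LOAD): counter=5 r=(5,4) succ=(1,0) retry=(0,0)
step 5 (W2 LOAD): counter=5 r=(5,5) succ=(1,0) retry=(0,0)
step 6 (W2 CAS): counter=6 r=(5,5) succ=(1,1) retry=(0,0)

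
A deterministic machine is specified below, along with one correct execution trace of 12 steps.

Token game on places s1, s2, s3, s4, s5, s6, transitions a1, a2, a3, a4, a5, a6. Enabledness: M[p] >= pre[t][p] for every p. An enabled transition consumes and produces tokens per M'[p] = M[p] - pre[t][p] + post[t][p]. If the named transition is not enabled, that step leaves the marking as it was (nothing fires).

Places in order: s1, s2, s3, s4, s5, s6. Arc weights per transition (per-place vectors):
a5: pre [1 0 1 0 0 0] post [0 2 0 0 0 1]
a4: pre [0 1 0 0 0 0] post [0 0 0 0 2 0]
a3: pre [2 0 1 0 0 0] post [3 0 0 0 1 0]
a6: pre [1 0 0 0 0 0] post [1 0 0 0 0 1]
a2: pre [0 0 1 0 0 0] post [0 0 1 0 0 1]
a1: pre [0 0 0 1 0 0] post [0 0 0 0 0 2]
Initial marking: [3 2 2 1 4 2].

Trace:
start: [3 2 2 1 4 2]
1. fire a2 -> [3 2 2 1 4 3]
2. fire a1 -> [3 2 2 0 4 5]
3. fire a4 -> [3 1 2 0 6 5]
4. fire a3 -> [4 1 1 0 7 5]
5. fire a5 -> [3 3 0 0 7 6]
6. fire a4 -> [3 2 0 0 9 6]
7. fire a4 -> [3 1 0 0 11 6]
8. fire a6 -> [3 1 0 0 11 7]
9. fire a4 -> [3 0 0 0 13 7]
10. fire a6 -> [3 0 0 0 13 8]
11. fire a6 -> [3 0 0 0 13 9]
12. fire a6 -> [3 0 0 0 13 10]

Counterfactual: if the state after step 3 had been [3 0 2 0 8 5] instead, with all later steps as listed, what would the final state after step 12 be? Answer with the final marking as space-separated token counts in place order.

state after step 3 := [3 0 2 0 8 5]
4. fire a3 -> [4 0 1 0 9 5]
5. fire a5 -> [3 2 0 0 9 6]
6. fire a4 -> [3 1 0 0 11 6]
7. fire a4 -> [3 0 0 0 13 6]
8. fire a6 -> [3 0 0 0 13 7]
9. fire a4 -> [3 0 0 0 13 7]
10. fire a6 -> [3 0 0 0 13 8]
11. fire a6 -> [3 0 0 0 13 9]
12. fire a6 -> [3 0 0 0 13 10]

3 0 0 0 13 10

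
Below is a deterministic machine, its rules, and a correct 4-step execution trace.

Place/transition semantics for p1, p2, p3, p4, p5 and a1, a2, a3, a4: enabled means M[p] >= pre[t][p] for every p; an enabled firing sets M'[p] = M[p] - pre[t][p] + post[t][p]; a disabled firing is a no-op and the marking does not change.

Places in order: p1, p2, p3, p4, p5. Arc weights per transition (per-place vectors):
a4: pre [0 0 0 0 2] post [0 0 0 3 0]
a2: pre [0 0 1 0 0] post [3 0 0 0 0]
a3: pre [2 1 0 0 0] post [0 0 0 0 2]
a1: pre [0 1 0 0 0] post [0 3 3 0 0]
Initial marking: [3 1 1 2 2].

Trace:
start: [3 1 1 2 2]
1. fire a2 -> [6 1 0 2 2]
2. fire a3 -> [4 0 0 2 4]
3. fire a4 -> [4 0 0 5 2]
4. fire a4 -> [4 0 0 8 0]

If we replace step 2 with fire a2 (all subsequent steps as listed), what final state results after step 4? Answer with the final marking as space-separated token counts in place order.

(re-executing from step 2 with the substitution; state before step 2: [6 1 0 2 2])
2. fire a2 -> [6 1 0 2 2]
3. fire a4 -> [6 1 0 5 0]
4. fire a4 -> [6 1 0 5 0]

6 1 0 5 0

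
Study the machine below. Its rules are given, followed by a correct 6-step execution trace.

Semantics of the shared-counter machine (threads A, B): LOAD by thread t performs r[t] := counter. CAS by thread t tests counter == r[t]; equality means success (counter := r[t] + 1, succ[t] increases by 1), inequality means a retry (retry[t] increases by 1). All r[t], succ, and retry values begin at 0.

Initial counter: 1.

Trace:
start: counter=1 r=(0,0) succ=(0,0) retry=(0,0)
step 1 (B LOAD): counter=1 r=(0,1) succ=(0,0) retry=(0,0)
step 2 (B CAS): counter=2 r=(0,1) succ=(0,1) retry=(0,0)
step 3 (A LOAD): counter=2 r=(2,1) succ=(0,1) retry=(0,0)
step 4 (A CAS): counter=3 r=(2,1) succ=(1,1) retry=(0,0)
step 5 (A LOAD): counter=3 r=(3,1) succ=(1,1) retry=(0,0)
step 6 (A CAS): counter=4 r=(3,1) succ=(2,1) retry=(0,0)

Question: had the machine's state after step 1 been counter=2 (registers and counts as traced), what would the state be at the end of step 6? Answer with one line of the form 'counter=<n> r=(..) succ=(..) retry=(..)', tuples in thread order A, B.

counter=4 r=(3,1) succ=(2,0) retry=(0,1)

state after step 1 := counter=2 r=(0,1) succ=(0,0) retry=(0,0)
step 2 (B CAS): counter=2 r=(0,1) succ=(0,0) retry=(0,1)
step 3 (A LOAD): counter=2 r=(2,1) succ=(0,0) retry=(0,1)
step 4 (A CAS): counter=3 r=(2,1) succ=(1,0) retry=(0,1)
step 5 (A LOAD): counter=3 r=(3,1) succ=(1,0) retry=(0,1)
step 6 (A CAS): counter=4 r=(3,1) succ=(2,0) retry=(0,1)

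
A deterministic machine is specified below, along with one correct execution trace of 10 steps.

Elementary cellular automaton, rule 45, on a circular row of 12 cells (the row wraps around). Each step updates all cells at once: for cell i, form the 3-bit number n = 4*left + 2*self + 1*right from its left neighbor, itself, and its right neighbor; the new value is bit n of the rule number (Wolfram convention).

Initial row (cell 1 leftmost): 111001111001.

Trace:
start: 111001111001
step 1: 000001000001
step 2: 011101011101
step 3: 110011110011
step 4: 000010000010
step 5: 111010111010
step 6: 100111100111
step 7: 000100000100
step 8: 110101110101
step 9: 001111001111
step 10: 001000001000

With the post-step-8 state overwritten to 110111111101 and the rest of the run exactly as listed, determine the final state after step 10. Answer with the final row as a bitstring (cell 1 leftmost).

state after step 8 := 110111111101
step 9: 001100000011
step 10: 001001111010

001001111010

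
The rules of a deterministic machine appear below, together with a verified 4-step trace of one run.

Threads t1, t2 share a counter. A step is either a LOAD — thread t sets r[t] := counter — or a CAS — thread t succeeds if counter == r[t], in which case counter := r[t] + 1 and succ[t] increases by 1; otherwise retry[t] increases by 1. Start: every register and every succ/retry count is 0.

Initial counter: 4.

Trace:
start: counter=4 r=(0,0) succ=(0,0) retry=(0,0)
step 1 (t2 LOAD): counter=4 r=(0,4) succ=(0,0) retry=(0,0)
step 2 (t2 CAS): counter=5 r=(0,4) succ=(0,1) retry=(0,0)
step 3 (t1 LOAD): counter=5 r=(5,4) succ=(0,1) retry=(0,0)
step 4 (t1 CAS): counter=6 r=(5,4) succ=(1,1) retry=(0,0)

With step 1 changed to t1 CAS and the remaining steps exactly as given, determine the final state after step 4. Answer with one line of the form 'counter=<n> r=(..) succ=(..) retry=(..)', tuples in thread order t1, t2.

(re-executing from step 1 with the substitution; state before step 1: counter=4 r=(0,0) succ=(0,0) retry=(0,0))
step 1 (t1 CAS): counter=4 r=(0,0) succ=(0,0) retry=(1,0)
step 2 (t2 CAS): counter=4 r=(0,0) succ=(0,0) retry=(1,1)
step 3 (t1 LOAD): counter=4 r=(4,0) succ=(0,0) retry=(1,1)
step 4 (t1 CAS): counter=5 r=(4,0) succ=(1,0) retry=(1,1)

counter=5 r=(4,0) succ=(1,0) retry=(1,1)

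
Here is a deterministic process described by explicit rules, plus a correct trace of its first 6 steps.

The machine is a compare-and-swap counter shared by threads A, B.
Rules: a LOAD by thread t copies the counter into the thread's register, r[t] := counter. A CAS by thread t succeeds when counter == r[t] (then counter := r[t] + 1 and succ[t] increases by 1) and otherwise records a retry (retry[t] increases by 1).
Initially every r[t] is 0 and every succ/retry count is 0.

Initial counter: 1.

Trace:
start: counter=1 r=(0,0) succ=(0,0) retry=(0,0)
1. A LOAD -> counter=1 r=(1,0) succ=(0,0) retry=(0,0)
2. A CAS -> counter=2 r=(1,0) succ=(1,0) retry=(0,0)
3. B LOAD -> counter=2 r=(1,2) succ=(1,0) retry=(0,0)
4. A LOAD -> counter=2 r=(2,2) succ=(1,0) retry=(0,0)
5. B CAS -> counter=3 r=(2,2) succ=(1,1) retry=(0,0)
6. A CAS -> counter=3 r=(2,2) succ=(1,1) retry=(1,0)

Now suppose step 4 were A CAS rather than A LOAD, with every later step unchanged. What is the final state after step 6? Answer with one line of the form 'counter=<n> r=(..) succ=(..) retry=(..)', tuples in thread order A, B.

(re-executing from step 4 with the substitution; state before step 4: counter=2 r=(1,2) succ=(1,0) retry=(0,0))
4. A CAS -> counter=2 r=(1,2) succ=(1,0) retry=(1,0)
5. B CAS -> counter=3 r=(1,2) succ=(1,1) retry=(1,0)
6. A CAS -> counter=3 r=(1,2) succ=(1,1) retry=(2,0)

counter=3 r=(1,2) succ=(1,1) retry=(2,0)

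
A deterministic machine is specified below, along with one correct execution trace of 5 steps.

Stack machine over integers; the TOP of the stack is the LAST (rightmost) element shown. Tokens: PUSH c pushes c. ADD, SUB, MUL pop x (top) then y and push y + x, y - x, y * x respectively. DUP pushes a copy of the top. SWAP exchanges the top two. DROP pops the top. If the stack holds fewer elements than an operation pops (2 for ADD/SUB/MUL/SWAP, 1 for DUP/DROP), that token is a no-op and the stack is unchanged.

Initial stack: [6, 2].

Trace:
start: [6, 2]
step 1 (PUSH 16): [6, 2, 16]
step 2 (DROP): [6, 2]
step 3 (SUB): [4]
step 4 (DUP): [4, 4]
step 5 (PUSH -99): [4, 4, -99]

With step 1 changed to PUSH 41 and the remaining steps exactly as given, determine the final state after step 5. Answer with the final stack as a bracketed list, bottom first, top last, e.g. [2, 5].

(re-executing from step 1 with the substitution; state before step 1: [6, 2])
step 1 (PUSH 41): [6, 2, 41]
step 2 (DROP): [6, 2]
step 3 (SUB): [4]
step 4 (DUP): [4, 4]
step 5 (PUSH -99): [4, 4, -99]

[4, 4, -99]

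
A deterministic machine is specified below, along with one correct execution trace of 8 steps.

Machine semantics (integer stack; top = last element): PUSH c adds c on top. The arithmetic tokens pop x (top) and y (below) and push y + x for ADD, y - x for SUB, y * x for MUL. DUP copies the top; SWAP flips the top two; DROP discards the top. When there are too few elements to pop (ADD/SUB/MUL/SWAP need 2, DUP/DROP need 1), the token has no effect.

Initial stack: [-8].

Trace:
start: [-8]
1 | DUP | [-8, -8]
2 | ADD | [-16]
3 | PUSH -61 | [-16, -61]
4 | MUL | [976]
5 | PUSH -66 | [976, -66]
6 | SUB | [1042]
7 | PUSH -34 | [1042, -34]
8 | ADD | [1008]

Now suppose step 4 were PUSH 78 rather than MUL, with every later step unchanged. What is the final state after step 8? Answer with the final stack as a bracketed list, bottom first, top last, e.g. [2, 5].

(re-executing from step 4 with the substitution; state before step 4: [-16, -61])
4 | PUSH 78 | [-16, -61, 78]
5 | PUSH -66 | [-16, -61, 78, -66]
6 | SUB | [-16, -61, 144]
7 | PUSH -34 | [-16, -61, 144, -34]
8 | ADD | [-16, -61, 110]

[-16, -61, 110]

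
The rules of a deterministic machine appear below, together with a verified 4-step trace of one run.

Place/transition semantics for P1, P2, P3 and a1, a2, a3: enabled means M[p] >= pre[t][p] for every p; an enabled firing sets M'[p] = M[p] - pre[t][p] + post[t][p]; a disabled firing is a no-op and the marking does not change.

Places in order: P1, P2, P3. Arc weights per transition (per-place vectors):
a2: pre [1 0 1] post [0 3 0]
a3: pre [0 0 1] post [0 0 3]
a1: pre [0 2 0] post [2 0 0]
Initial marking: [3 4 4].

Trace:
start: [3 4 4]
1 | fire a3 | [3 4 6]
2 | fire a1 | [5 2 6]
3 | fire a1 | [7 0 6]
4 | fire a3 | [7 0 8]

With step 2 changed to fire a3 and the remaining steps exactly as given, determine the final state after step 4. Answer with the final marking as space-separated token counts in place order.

5 2 10

(re-executing from step 2 with the substitution; state before step 2: [3 4 6])
2 | fire a3 | [3 4 8]
3 | fire a1 | [5 2 8]
4 | fire a3 | [5 2 10]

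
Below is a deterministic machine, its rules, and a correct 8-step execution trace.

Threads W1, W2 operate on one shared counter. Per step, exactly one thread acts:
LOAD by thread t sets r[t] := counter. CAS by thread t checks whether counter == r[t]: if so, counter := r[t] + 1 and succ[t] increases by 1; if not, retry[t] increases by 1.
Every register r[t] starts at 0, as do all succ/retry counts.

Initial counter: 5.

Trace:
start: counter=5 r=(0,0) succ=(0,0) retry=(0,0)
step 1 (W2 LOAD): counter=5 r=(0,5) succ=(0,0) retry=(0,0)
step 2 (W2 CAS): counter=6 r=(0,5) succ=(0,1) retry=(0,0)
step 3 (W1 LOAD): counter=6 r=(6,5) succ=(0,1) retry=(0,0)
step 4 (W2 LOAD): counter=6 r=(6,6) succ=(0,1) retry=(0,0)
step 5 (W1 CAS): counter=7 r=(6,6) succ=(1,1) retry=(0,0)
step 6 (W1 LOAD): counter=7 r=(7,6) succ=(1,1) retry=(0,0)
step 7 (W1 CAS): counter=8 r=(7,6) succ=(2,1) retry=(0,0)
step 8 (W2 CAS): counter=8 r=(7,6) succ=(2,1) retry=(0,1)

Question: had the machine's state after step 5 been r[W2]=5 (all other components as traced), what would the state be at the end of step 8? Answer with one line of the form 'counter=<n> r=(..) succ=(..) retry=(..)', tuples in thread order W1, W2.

counter=8 r=(7,5) succ=(2,1) retry=(0,1)

state after step 5 := counter=7 r=(6,5) succ=(1,1) retry=(0,0)
step 6 (W1 LOAD): counter=7 r=(7,5) succ=(1,1) retry=(0,0)
step 7 (W1 CAS): counter=8 r=(7,5) succ=(2,1) retry=(0,0)
step 8 (W2 CAS): counter=8 r=(7,5) succ=(2,1) retry=(0,1)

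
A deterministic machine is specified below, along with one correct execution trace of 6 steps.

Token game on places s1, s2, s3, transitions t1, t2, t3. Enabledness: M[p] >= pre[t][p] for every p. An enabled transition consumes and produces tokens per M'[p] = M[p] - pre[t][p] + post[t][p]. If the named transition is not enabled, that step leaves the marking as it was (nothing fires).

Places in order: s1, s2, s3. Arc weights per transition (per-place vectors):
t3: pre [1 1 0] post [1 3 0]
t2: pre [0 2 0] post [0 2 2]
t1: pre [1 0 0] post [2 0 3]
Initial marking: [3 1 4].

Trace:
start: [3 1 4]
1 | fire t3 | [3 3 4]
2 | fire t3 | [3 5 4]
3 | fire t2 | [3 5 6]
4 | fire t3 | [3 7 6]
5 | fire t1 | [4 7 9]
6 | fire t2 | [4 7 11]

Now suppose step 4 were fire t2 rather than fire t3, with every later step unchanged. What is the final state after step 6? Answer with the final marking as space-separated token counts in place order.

(re-executing from step 4 with the substitution; state before step 4: [3 5 6])
4 | fire t2 | [3 5 8]
5 | fire t1 | [4 5 11]
6 | fire t2 | [4 5 13]

4 5 13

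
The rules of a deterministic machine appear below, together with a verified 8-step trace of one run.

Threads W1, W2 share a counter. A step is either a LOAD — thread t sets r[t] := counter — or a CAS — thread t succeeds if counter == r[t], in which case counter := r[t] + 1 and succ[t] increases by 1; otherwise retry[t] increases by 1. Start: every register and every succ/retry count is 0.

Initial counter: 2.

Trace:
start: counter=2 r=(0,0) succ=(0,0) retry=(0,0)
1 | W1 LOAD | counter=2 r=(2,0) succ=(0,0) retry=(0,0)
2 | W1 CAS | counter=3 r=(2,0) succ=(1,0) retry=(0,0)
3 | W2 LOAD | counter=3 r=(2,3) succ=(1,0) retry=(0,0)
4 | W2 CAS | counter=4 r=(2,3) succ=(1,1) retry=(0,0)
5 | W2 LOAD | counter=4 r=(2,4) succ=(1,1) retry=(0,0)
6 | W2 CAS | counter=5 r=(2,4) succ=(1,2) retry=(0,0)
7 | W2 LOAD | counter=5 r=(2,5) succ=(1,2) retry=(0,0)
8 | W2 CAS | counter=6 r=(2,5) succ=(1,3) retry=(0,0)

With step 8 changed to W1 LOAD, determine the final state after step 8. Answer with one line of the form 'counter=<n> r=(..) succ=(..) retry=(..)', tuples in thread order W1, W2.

counter=5 r=(5,5) succ=(1,2) retry=(0,0)

(re-executing from step 8 with the substitution; state before step 8: counter=5 r=(2,5) succ=(1,2) retry=(0,0))
8 | W1 LOAD | counter=5 r=(5,5) succ=(1,2) retry=(0,0)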